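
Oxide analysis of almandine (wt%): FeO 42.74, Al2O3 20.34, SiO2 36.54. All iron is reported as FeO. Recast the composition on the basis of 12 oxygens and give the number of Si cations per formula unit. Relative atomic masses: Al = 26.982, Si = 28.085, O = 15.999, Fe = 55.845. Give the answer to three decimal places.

3.029 Si apfu

FeO (M=71.844): mol = 0.59490; Fe = 0.59490, O = 0.59490.
Al2O3 (M=101.961): mol = 0.19949; Al = 0.39898, O = 0.59847.
SiO2 (M=60.083): mol = 0.60816; Si = 0.60816, O = 1.21632.
ΣO = 2.40969; factor = 12/ΣO = 4.97989.
Si apfu = 0.60816 × 4.97989 = 3.029.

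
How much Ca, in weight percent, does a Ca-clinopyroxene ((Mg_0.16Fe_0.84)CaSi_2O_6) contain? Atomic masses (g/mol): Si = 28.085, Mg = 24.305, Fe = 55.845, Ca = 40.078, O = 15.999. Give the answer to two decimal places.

Formula mass = 0.16×24.305 + 0.84×55.845 + 1×40.078 + 2×28.085 + 6×15.999 = 243.041 g/mol, of which 40.078 g is Ca.
So Ca makes up 40.078/243.041 = 0.1649 of the mass, i.e. 16.49%.

16.49 weight percent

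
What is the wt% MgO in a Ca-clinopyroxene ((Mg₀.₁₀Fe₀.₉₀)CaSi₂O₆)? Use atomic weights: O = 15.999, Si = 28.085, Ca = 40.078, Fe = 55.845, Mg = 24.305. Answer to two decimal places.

Molar mass of (Mg₀.₁₀Fe₀.₉₀)CaSi₂O₆ = 0.10·24.305 + 0.90·55.845 + 1·40.078 + 2·28.085 + 6·15.999 = 244.933 g/mol.
Each formula unit contains 0.10 Mg, equivalent to 0.10/1 = 0.1000 mol MgO.
M(MgO) = 1×24.305 + 1×15.999 = 40.304 g/mol.
Mass of MgO per formula unit = 0.1000 × 40.304 = 4.030 g.
MgO wt% = 4.030 / 244.933 × 100 = 1.65%.

1.65 wt%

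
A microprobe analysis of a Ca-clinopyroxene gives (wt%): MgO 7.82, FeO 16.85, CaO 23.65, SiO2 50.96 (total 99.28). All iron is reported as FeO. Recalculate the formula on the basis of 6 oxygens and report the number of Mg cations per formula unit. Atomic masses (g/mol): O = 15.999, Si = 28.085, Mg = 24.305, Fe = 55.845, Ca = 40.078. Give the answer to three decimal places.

0.457 Mg apfu

MgO: 7.82/40.304 = 0.19403 mol → 0.19403 mol Mg, 0.19403 mol O.
FeO: 16.85/71.844 = 0.23454 mol → 0.23454 mol Fe, 0.23454 mol O.
CaO: 23.65/56.077 = 0.42174 mol → 0.42174 mol Ca, 0.42174 mol O.
SiO2: 50.96/60.083 = 0.84816 mol → 0.84816 mol Si, 1.69632 mol O.
Total oxygen = 2.54663 mol. Normalization factor = 6/2.54663 = 2.35605.
Mg per 6 O = 0.19403 × 2.35605 = 0.457.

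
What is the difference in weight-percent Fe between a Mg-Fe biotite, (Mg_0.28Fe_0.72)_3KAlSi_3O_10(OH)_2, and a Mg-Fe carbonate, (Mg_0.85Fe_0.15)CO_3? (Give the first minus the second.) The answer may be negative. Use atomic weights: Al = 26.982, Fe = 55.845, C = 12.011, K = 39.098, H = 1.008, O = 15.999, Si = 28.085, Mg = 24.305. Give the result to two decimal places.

15.44 percentage points

First mineral: 120.625 g Fe in 485.380 g formula = 24.85 wt% Fe.
Second mineral: 8.377 g Fe in 89.044 g formula = 9.41 wt% Fe.
24.85% − 9.41% gives a difference of 15.44 percentage points.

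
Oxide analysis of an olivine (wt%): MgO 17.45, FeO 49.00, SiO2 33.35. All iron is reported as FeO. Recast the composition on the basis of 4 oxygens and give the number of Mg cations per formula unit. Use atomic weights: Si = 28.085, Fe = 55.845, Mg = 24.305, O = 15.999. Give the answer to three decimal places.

0.778 Mg apfu

17.45 wt% MgO ÷ 40.304 g/mol = 0.43296 mol, giving 0.43296 Mg and 0.43296 O.
49.00 wt% FeO ÷ 71.844 g/mol = 0.68203 mol, giving 0.68203 Fe and 0.68203 O.
33.35 wt% SiO2 ÷ 60.083 g/mol = 0.55507 mol, giving 0.55507 Si and 1.11014 O.
Oxygen sums to 2.22513; scaling by 4/2.22513 = 1.79765 puts the formula on 4 O.
Mg: 0.43296 × 1.79765 = 0.778 atoms per formula unit.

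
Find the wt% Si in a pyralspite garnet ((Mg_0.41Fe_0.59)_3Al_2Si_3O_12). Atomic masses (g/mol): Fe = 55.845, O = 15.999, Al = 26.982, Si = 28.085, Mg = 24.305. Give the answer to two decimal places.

18.36 wt%

M((Mg_0.41Fe_0.59)_3Al_2Si_3O_12) = 458.948 g/mol.
Si contributes 3 × 28.085 = 84.255 g per mole.
84.255/458.948 = 0.1836 → 18.36%.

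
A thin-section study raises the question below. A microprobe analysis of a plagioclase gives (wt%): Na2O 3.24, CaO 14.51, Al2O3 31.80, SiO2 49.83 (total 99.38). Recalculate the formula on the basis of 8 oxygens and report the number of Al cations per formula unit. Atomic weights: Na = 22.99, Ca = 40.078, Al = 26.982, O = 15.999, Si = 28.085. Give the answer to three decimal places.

Na2O (M=61.979): mol = 0.05228; Na = 0.10456, O = 0.05228.
CaO (M=56.077): mol = 0.25875; Ca = 0.25875, O = 0.25875.
Al2O3 (M=101.961): mol = 0.31188; Al = 0.62376, O = 0.93564.
SiO2 (M=60.083): mol = 0.82935; Si = 0.82935, O = 1.65870.
ΣO = 2.90537; factor = 8/ΣO = 2.75352.
Al apfu = 0.62376 × 2.75352 = 1.718.

1.718 Al apfu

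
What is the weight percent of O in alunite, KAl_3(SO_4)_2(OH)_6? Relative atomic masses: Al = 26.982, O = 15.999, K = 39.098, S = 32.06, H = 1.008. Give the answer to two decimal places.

54.08 weight percent

Formula mass = 1*39.098 + 3*26.982 + 2*32.06 + 14*15.999 + 6*1.008 = 414.198 g/mol, of which 223.986 g is O.
So O makes up 223.986/414.198 = 0.5408 of the mass, i.e. 54.08%.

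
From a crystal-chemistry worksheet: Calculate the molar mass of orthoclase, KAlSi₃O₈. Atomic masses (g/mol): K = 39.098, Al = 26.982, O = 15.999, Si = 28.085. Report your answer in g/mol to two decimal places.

K: 1 × 39.098 = 39.0980
Al: 1 × 26.982 = 26.9820
Si: 3 × 28.085 = 84.2550
O: 8 × 15.999 = 127.9920
Summing the contributions gives the formula mass.

278.33 g/mol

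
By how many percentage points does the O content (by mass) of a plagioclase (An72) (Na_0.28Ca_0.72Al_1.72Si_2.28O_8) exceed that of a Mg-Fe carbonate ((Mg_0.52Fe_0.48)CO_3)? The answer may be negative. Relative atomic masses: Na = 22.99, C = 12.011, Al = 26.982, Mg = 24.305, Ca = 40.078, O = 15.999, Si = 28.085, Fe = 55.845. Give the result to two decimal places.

-1.50 percentage points

M(Na_0.28Ca_0.72Al_1.72Si_2.28O_8) = 273.728 g/mol, so wt% O = 127.992/273.728 × 100 = 46.76%.
M((Mg_0.52Fe_0.48)CO_3) = 99.452 g/mol, so wt% O = 47.997/99.452 × 100 = 48.26%.
46.76 − 48.26 = -1.50 pp.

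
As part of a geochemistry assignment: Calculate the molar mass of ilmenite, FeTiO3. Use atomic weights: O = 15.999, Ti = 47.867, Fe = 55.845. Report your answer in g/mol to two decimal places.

151.71 g/mol

M = 1(55.845) + 1(47.867) + 3(15.999)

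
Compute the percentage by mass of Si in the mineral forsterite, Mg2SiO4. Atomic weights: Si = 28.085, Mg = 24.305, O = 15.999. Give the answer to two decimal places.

19.96 mass %

Formula mass = 2×24.305 + 1×28.085 + 4×15.999 = 140.691 g/mol, of which 28.085 g is Si.
So Si makes up 28.085/140.691 = 0.1996 of the mass, i.e. 19.96%.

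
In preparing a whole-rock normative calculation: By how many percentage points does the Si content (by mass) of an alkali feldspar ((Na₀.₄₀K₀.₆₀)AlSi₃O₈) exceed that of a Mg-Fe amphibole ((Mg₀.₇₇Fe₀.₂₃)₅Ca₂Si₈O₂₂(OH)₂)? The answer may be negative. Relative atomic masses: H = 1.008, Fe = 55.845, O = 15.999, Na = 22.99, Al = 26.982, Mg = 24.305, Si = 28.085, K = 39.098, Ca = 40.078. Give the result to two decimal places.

First mineral: 84.255 g Si in 271.884 g formula = 30.99 wt% Si.
Second mineral: 224.680 g Si in 848.624 g formula = 26.48 wt% Si.
30.99% − 26.48% gives a difference of 4.51 percentage points.

4.51 percentage points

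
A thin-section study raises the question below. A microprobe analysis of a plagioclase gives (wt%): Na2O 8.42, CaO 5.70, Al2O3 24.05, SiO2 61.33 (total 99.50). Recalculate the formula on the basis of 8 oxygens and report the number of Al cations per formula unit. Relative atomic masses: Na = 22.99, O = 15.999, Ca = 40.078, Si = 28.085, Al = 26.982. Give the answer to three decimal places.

1.264 Al apfu

8.42 wt% Na2O ÷ 61.979 g/mol = 0.13585 mol, giving 0.27170 Na and 0.13585 O.
5.70 wt% CaO ÷ 56.077 g/mol = 0.10165 mol, giving 0.10165 Ca and 0.10165 O.
24.05 wt% Al2O3 ÷ 101.961 g/mol = 0.23587 mol, giving 0.47174 Al and 0.70761 O.
61.33 wt% SiO2 ÷ 60.083 g/mol = 1.02075 mol, giving 1.02075 Si and 2.04150 O.
Oxygen sums to 2.98661; scaling by 8/2.98661 = 2.67862 puts the formula on 8 O.
Al: 0.47174 × 2.67862 = 1.264 atoms per formula unit.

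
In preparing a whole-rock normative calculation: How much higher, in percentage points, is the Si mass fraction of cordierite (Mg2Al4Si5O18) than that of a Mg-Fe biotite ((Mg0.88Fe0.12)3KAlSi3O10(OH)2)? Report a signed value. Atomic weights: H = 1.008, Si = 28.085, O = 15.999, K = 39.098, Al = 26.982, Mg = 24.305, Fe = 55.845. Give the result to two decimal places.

M(Mg2Al4Si5O18) = 584.945 g/mol, so wt% Si = 140.425/584.945 × 100 = 24.01%.
M((Mg0.88Fe0.12)3KAlSi3O10(OH)2) = 428.608 g/mol, so wt% Si = 84.255/428.608 × 100 = 19.66%.
24.01 − 19.66 = 4.35 pp.

4.35 percentage points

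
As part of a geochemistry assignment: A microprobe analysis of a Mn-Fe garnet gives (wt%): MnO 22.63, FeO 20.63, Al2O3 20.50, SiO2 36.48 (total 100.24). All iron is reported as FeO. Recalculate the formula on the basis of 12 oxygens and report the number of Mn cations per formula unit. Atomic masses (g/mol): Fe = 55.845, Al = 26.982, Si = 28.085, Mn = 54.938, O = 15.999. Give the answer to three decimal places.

1.580 Mn apfu

MnO (M=70.937): mol = 0.31902; Mn = 0.31902, O = 0.31902.
FeO (M=71.844): mol = 0.28715; Fe = 0.28715, O = 0.28715.
Al2O3 (M=101.961): mol = 0.20106; Al = 0.40212, O = 0.60318.
SiO2 (M=60.083): mol = 0.60716; Si = 0.60716, O = 1.21432.
ΣO = 2.42367; factor = 12/ΣO = 4.95117.
Mn apfu = 0.31902 × 4.95117 = 1.580.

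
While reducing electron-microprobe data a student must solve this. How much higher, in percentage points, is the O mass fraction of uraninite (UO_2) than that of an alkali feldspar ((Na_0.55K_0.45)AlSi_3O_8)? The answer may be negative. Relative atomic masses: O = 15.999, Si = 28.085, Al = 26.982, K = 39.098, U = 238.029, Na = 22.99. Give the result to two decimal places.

M(UO_2) = 270.027 g/mol, so wt% O = 31.998/270.027 × 100 = 11.85%.
M((Na_0.55K_0.45)AlSi_3O_8) = 269.468 g/mol, so wt% O = 127.992/269.468 × 100 = 47.50%.
11.85 − 47.50 = -35.65 pp.

-35.65 percentage points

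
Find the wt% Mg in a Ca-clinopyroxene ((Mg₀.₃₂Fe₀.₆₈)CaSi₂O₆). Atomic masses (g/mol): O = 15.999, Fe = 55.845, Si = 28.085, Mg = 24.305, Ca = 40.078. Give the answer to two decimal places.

3.27 wt%

Formula mass = 0.32*24.305 + 0.68*55.845 + 1*40.078 + 2*28.085 + 6*15.999 = 237.994 g/mol, of which 7.778 g is Mg.
So Mg makes up 7.778/237.994 = 0.0327 of the mass, i.e. 3.27%.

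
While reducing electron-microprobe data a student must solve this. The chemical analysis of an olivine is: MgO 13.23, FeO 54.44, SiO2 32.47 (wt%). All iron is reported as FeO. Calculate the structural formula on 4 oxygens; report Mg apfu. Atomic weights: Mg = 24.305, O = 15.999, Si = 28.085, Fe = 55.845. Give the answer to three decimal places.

13.23 wt% MgO ÷ 40.304 g/mol = 0.32826 mol, giving 0.32826 Mg and 0.32826 O.
54.44 wt% FeO ÷ 71.844 g/mol = 0.75775 mol, giving 0.75775 Fe and 0.75775 O.
32.47 wt% SiO2 ÷ 60.083 g/mol = 0.54042 mol, giving 0.54042 Si and 1.08084 O.
Oxygen sums to 2.16685; scaling by 4/2.16685 = 1.84600 puts the formula on 4 O.
Mg: 0.32826 × 1.84600 = 0.606 atoms per formula unit.

0.606 Mg apfu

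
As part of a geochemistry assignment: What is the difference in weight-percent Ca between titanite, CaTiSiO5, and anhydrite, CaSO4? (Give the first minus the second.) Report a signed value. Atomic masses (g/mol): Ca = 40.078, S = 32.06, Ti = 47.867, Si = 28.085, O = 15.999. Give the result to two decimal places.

M(CaTiSiO5) = 196.025 g/mol, so wt% Ca = 40.078/196.025 × 100 = 20.45%.
M(CaSO4) = 136.134 g/mol, so wt% Ca = 40.078/136.134 × 100 = 29.44%.
20.45 − 29.44 = -8.99 pp.

-8.99 percentage points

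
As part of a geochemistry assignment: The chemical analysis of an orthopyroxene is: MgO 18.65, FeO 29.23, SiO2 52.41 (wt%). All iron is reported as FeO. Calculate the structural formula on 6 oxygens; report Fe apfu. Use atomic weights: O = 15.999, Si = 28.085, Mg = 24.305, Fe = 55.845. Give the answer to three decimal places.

18.65 wt% MgO ÷ 40.304 g/mol = 0.46273 mol, giving 0.46273 Mg and 0.46273 O.
29.23 wt% FeO ÷ 71.844 g/mol = 0.40685 mol, giving 0.40685 Fe and 0.40685 O.
52.41 wt% SiO2 ÷ 60.083 g/mol = 0.87229 mol, giving 0.87229 Si and 1.74458 O.
Oxygen sums to 2.61416; scaling by 6/2.61416 = 2.29519 puts the formula on 6 O.
Fe: 0.40685 × 2.29519 = 0.934 atoms per formula unit.

0.934 Fe apfu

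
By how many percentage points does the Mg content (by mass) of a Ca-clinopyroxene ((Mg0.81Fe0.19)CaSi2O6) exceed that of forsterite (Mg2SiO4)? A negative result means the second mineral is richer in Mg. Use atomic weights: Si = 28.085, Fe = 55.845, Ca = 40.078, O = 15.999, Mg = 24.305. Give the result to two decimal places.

-25.70 percentage points

First mineral: 19.687 g Mg in 222.540 g formula = 8.85 wt% Mg.
Second mineral: 48.610 g Mg in 140.691 g formula = 34.55 wt% Mg.
8.85% − 34.55% gives a difference of -25.70 percentage points.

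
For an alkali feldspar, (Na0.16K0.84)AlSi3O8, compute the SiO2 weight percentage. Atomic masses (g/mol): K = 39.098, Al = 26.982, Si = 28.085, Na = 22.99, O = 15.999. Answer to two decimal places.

M((Na0.16K0.84)AlSi3O8) = 275.750 g/mol; M(SiO2) = 60.083 g/mol.
Moles SiO2 per formula unit = 3 Si ÷ 1 = 3.0000.
SiO2 fraction = (3.0000 × 60.083) / 275.750 = 180.249/275.750 = 0.6537.

65.37 wt%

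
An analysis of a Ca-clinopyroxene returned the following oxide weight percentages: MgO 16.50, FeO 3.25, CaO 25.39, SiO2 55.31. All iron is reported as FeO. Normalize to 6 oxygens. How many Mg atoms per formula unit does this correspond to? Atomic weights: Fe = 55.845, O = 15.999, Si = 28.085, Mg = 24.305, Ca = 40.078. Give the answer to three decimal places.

0.894 Mg apfu

16.50 wt% MgO ÷ 40.304 g/mol = 0.40939 mol, giving 0.40939 Mg and 0.40939 O.
3.25 wt% FeO ÷ 71.844 g/mol = 0.04524 mol, giving 0.04524 Fe and 0.04524 O.
25.39 wt% CaO ÷ 56.077 g/mol = 0.45277 mol, giving 0.45277 Ca and 0.45277 O.
55.31 wt% SiO2 ÷ 60.083 g/mol = 0.92056 mol, giving 0.92056 Si and 1.84112 O.
Oxygen sums to 2.74852; scaling by 6/2.74852 = 2.18299 puts the formula on 6 O.
Mg: 0.40939 × 2.18299 = 0.894 atoms per formula unit.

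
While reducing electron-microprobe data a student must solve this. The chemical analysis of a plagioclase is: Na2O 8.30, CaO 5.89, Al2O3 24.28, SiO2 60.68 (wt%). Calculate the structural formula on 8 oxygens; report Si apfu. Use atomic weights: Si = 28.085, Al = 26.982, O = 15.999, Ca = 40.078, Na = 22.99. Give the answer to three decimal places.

2.717 Si apfu

Na2O: 8.30/61.979 = 0.13392 mol → 0.26784 mol Na, 0.13392 mol O.
CaO: 5.89/56.077 = 0.10503 mol → 0.10503 mol Ca, 0.10503 mol O.
Al2O3: 24.28/101.961 = 0.23813 mol → 0.47626 mol Al, 0.71439 mol O.
SiO2: 60.68/60.083 = 1.00994 mol → 1.00994 mol Si, 2.01988 mol O.
Total oxygen = 2.97322 mol. Normalization factor = 8/2.97322 = 2.69069.
Si per 8 O = 1.00994 × 2.69069 = 2.717.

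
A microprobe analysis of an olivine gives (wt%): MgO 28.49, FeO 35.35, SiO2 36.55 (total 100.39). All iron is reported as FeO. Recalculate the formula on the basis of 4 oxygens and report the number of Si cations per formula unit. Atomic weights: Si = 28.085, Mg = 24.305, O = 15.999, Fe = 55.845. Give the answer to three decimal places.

28.49 wt% MgO ÷ 40.304 g/mol = 0.70688 mol, giving 0.70688 Mg and 0.70688 O.
35.35 wt% FeO ÷ 71.844 g/mol = 0.49204 mol, giving 0.49204 Fe and 0.49204 O.
36.55 wt% SiO2 ÷ 60.083 g/mol = 0.60833 mol, giving 0.60833 Si and 1.21666 O.
Oxygen sums to 2.41558; scaling by 4/2.41558 = 1.65592 puts the formula on 4 O.
Si: 0.60833 × 1.65592 = 1.007 atoms per formula unit.

1.007 Si apfu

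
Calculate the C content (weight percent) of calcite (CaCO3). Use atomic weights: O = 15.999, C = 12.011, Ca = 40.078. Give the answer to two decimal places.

M(CaCO3) = 100.086 g/mol.
C contributes 1 × 12.011 = 12.011 g per mole.
12.011/100.086 = 0.1200 → 12.00%.

12.00 weight percent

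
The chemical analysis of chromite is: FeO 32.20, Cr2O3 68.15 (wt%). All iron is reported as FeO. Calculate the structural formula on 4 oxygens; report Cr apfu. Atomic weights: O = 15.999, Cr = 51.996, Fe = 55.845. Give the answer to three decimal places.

FeO: 32.20/71.844 = 0.44819 mol → 0.44819 mol Fe, 0.44819 mol O.
Cr2O3: 68.15/151.989 = 0.44839 mol → 0.89678 mol Cr, 1.34517 mol O.
Total oxygen = 1.79336 mol. Normalization factor = 4/1.79336 = 2.23045.
Cr per 4 O = 0.89678 × 2.23045 = 2.000.

2.000 Cr apfu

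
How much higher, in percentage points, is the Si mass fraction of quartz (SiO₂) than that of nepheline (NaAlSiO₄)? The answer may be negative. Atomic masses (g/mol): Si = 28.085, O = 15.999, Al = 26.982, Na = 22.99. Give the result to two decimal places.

M(SiO₂) = 60.083 g/mol, so wt% Si = 28.085/60.083 × 100 = 46.74%.
M(NaAlSiO₄) = 142.053 g/mol, so wt% Si = 28.085/142.053 × 100 = 19.77%.
46.74 − 19.77 = 26.97 pp.

26.97 percentage points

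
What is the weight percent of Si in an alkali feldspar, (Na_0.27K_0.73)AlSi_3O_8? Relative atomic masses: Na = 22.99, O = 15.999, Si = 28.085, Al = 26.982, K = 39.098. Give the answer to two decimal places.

Formula mass = 0.27×22.99 + 0.73×39.098 + 1×26.982 + 3×28.085 + 8×15.999 = 273.978 g/mol, of which 84.255 g is Si.
So Si makes up 84.255/273.978 = 0.3075 of the mass, i.e. 30.75%.

30.75 mass %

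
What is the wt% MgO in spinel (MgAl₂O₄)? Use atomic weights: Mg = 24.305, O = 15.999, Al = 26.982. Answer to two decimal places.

28.33 wt%

Formula mass = 142.265 g/mol.
1 Mg → 1.0000 mol MgO per formula unit; M(MgO) = 40.304, so MgO mass = 40.304 g.
40.304/142.265 × 100 = 28.33 wt%.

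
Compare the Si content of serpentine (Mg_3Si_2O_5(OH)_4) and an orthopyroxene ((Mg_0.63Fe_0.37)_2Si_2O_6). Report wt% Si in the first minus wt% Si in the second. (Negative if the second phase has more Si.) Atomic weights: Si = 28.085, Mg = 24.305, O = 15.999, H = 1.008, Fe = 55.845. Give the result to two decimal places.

-4.79 percentage points

M(Mg_3Si_2O_5(OH)_4) = 277.108 g/mol, so wt% Si = 56.170/277.108 × 100 = 20.27%.
M((Mg_0.63Fe_0.37)_2Si_2O_6) = 224.114 g/mol, so wt% Si = 56.170/224.114 × 100 = 25.06%.
20.27 − 25.06 = -4.79 pp.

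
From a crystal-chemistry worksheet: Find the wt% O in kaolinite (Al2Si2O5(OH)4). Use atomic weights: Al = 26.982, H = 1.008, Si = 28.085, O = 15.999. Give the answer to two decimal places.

55.78 mass %

Molar mass of Al2Si2O5(OH)4: 2×26.982 + 2×28.085 + 9×15.999 + 4×1.008 = 258.157 g/mol.
Mass of O per formula unit: 9 × 15.999 = 143.991 g.
Weight fraction O = 143.991 / 258.157 = 0.5578.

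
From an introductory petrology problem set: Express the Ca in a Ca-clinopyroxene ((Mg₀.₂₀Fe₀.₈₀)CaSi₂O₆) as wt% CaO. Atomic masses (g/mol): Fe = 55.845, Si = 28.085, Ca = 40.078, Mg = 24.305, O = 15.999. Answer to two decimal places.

M((Mg₀.₂₀Fe₀.₈₀)CaSi₂O₆) = 241.779 g/mol; M(CaO) = 56.077 g/mol.
Moles CaO per formula unit = 1 Ca ÷ 1 = 1.0000.
CaO fraction = (1.0000 × 56.077) / 241.779 = 56.077/241.779 = 0.2319.

23.19 wt%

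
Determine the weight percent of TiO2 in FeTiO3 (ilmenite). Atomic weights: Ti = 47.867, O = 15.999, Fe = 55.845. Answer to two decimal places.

52.64 wt%

M(FeTiO3) = 151.709 g/mol; M(TiO2) = 79.865 g/mol.
Moles TiO2 per formula unit = 1 Ti ÷ 1 = 1.0000.
TiO2 fraction = (1.0000 × 79.865) / 151.709 = 79.865/151.709 = 0.5264.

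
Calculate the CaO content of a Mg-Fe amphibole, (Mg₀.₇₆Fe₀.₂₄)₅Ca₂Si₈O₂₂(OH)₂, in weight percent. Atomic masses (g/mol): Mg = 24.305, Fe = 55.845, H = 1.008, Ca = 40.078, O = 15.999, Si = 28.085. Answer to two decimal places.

13.19 wt%

Molar mass of (Mg₀.₇₆Fe₀.₂₄)₅Ca₂Si₈O₂₂(OH)₂ = 3.80*24.305 + 1.20*55.845 + 2*40.078 + 8*28.085 + 24*15.999 + 2*1.008 = 850.201 g/mol.
Each formula unit contains 2 Ca, equivalent to 2/1 = 2.0000 mol CaO.
M(CaO) = 1×40.078 + 1×15.999 = 56.077 g/mol.
Mass of CaO per formula unit = 2.0000 × 56.077 = 112.154 g.
CaO wt% = 112.154 / 850.201 × 100 = 13.19%.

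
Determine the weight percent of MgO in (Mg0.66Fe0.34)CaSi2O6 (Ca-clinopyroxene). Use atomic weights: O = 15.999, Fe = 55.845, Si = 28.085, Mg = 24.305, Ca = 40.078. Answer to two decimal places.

11.70 wt%

Formula mass = 227.271 g/mol.
0.66 Mg → 0.6600 mol MgO per formula unit; M(MgO) = 40.304, so MgO mass = 26.601 g.
26.601/227.271 × 100 = 11.70 wt%.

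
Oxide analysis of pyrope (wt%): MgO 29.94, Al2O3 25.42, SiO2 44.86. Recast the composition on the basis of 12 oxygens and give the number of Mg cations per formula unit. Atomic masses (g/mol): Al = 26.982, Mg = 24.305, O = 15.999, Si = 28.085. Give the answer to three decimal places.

2.987 Mg apfu

MgO: 29.94/40.304 = 0.74285 mol → 0.74285 mol Mg, 0.74285 mol O.
Al2O3: 25.42/101.961 = 0.24931 mol → 0.49862 mol Al, 0.74793 mol O.
SiO2: 44.86/60.083 = 0.74663 mol → 0.74663 mol Si, 1.49326 mol O.
Total oxygen = 2.98404 mol. Normalization factor = 12/2.98404 = 4.02139.
Mg per 12 O = 0.74285 × 4.02139 = 2.987.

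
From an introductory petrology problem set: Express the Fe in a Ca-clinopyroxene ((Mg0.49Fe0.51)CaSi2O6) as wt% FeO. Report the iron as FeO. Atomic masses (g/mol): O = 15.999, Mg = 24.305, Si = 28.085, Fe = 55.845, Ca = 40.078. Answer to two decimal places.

Formula mass = 232.632 g/mol.
0.51 Fe → 0.5100 mol FeO per formula unit; M(FeO) = 71.844, so FeO mass = 36.640 g.
36.640/232.632 × 100 = 15.75 wt%.

15.75 wt%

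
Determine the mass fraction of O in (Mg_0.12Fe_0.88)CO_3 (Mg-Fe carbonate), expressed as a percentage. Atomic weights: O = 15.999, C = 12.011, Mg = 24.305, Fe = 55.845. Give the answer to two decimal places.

M((Mg_0.12Fe_0.88)CO_3) = 112.068 g/mol.
O contributes 3 × 15.999 = 47.997 g per mole.
47.997/112.068 = 0.4283 → 42.83%.

42.83 weight percent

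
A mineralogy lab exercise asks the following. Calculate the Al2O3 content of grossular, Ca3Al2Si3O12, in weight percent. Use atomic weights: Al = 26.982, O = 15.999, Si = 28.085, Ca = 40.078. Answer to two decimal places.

22.64 wt%

Molar mass of Ca3Al2Si3O12 = 3·40.078 + 2·26.982 + 3·28.085 + 12·15.999 = 450.441 g/mol.
Each formula unit contains 2 Al, equivalent to 2/2 = 1.0000 mol Al2O3.
M(Al2O3) = 2×26.982 + 3×15.999 = 101.961 g/mol.
Mass of Al2O3 per formula unit = 1.0000 × 101.961 = 101.961 g.
Al2O3 wt% = 101.961 / 450.441 × 100 = 22.64%.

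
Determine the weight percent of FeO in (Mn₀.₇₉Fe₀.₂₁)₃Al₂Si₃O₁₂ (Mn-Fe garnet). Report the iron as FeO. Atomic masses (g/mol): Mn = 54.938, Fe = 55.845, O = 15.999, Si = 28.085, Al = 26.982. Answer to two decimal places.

Molar mass of (Mn₀.₇₉Fe₀.₂₁)₃Al₂Si₃O₁₂ = 2.37*54.938 + 0.63*55.845 + 2*26.982 + 3*28.085 + 12*15.999 = 495.592 g/mol.
Each formula unit contains 0.63 Fe, equivalent to 0.63/1 = 0.6300 mol FeO.
M(FeO) = 1×55.845 + 1×15.999 = 71.844 g/mol.
Mass of FeO per formula unit = 0.6300 × 71.844 = 45.262 g.
FeO wt% = 45.262 / 495.592 × 100 = 9.13%.

9.13 wt%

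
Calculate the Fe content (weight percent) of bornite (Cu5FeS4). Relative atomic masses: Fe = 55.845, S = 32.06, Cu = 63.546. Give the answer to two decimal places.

Molar mass of Cu5FeS4: 5·63.546 + 1·55.845 + 4·32.06 = 501.815 g/mol.
Mass of Fe per formula unit: 1 × 55.845 = 55.845 g.
Weight fraction Fe = 55.845 / 501.815 = 0.1113.

11.13 weight percent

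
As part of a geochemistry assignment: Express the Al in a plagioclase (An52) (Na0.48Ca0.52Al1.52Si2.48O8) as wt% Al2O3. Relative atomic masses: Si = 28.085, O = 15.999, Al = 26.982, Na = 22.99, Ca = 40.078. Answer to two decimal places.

Formula mass = 270.531 g/mol.
1.52 Al → 0.7600 mol Al2O3 per formula unit; M(Al2O3) = 101.961, so Al2O3 mass = 77.490 g.
77.490/270.531 × 100 = 28.64 wt%.

28.64 wt%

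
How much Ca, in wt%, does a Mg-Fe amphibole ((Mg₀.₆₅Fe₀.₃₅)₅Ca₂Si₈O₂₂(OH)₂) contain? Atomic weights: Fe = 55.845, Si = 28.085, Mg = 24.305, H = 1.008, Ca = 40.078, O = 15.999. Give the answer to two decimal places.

Formula mass = 3.25×24.305 + 1.75×55.845 + 2×40.078 + 8×28.085 + 24×15.999 + 2×1.008 = 867.548 g/mol, of which 80.156 g is Ca.
So Ca makes up 80.156/867.548 = 0.0924 of the mass, i.e. 9.24%.

9.24 wt%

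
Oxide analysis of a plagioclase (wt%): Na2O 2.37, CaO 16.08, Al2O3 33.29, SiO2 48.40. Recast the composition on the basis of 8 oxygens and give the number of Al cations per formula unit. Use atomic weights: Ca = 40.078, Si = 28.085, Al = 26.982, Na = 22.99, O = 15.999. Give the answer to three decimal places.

1.792 Al apfu

2.37 wt% Na2O ÷ 61.979 g/mol = 0.03824 mol, giving 0.07648 Na and 0.03824 O.
16.08 wt% CaO ÷ 56.077 g/mol = 0.28675 mol, giving 0.28675 Ca and 0.28675 O.
33.29 wt% Al2O3 ÷ 101.961 g/mol = 0.32650 mol, giving 0.65300 Al and 0.97950 O.
48.40 wt% SiO2 ÷ 60.083 g/mol = 0.80555 mol, giving 0.80555 Si and 1.61110 O.
Oxygen sums to 2.91559; scaling by 8/2.91559 = 2.74387 puts the formula on 8 O.
Al: 0.65300 × 2.74387 = 1.792 atoms per formula unit.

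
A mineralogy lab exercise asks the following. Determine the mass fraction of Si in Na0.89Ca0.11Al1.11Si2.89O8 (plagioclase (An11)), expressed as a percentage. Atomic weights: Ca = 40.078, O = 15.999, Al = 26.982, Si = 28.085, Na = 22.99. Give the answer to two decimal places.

M(Na0.89Ca0.11Al1.11Si2.89O8) = 263.977 g/mol.
Si contributes 2.89 × 28.085 = 81.166 g per mole.
81.166/263.977 = 0.3075 → 30.75%.

30.75 weight percent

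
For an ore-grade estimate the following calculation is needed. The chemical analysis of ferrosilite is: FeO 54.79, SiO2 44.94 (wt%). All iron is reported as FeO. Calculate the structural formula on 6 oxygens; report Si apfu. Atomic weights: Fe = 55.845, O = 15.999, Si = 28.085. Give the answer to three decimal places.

1.987 Si apfu

FeO: 54.79/71.844 = 0.76262 mol → 0.76262 mol Fe, 0.76262 mol O.
SiO2: 44.94/60.083 = 0.74797 mol → 0.74797 mol Si, 1.49594 mol O.
Total oxygen = 2.25856 mol. Normalization factor = 6/2.25856 = 2.65656.
Si per 6 O = 0.74797 × 2.65656 = 1.987.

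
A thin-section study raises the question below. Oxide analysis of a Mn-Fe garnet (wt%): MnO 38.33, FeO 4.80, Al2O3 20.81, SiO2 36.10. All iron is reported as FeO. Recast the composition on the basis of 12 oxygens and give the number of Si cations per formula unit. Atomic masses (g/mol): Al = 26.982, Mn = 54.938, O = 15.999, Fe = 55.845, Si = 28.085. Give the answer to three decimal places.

MnO: 38.33/70.937 = 0.54034 mol → 0.54034 mol Mn, 0.54034 mol O.
FeO: 4.80/71.844 = 0.06681 mol → 0.06681 mol Fe, 0.06681 mol O.
Al2O3: 20.81/101.961 = 0.20410 mol → 0.40820 mol Al, 0.61230 mol O.
SiO2: 36.10/60.083 = 0.60084 mol → 0.60084 mol Si, 1.20168 mol O.
Total oxygen = 2.42113 mol. Normalization factor = 12/2.42113 = 4.95636.
Si per 12 O = 0.60084 × 4.95636 = 2.978.

2.978 Si apfu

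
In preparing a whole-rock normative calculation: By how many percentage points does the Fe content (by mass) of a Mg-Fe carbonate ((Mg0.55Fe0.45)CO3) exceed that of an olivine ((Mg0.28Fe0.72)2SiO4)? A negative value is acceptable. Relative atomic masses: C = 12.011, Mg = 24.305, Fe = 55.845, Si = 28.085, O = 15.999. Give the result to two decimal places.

First mineral: 25.130 g Fe in 98.506 g formula = 25.51 wt% Fe.
Second mineral: 80.417 g Fe in 186.109 g formula = 43.21 wt% Fe.
25.51% − 43.21% gives a difference of -17.70 percentage points.

-17.70 percentage points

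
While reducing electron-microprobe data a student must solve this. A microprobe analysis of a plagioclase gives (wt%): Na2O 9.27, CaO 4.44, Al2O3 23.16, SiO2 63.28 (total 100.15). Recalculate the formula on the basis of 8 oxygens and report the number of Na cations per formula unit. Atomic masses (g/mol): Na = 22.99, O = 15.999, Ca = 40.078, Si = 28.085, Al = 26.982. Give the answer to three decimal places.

0.793 Na apfu

Na2O (M=61.979): mol = 0.14957; Na = 0.29914, O = 0.14957.
CaO (M=56.077): mol = 0.07918; Ca = 0.07918, O = 0.07918.
Al2O3 (M=101.961): mol = 0.22715; Al = 0.45430, O = 0.68145.
SiO2 (M=60.083): mol = 1.05321; Si = 1.05321, O = 2.10642.
ΣO = 3.01662; factor = 8/ΣO = 2.65197.
Na apfu = 0.29914 × 2.65197 = 0.793.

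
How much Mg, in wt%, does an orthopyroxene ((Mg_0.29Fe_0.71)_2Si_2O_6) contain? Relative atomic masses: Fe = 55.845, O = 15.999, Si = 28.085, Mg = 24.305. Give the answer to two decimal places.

5.74 wt%

M((Mg_0.29Fe_0.71)_2Si_2O_6) = 245.561 g/mol.
Mg contributes 0.58 × 24.305 = 14.097 g per mole.
14.097/245.561 = 0.0574 → 5.74%.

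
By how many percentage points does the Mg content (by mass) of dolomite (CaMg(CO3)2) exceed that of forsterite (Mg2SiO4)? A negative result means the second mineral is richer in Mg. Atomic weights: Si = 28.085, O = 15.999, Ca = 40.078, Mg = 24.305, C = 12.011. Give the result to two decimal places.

Mg in CaMg(CO3)2: molar mass 184.399 g/mol; 1×24.305 = 24.305 g → 13.18 wt%.
Mg in Mg2SiO4: molar mass 140.691 g/mol; 2×24.305 = 48.610 g → 34.55 wt%.
Difference = 13.18 − 34.55 = -21.37 percentage points.

-21.37 percentage points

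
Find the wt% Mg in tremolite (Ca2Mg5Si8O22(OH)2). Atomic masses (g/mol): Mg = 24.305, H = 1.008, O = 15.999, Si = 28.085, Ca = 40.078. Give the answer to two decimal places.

Molar mass of Ca2Mg5Si8O22(OH)2: 2*40.078 + 5*24.305 + 8*28.085 + 24*15.999 + 2*1.008 = 812.353 g/mol.
Mass of Mg per formula unit: 5 × 24.305 = 121.525 g.
Weight fraction Mg = 121.525 / 812.353 = 0.1496.

14.96 wt%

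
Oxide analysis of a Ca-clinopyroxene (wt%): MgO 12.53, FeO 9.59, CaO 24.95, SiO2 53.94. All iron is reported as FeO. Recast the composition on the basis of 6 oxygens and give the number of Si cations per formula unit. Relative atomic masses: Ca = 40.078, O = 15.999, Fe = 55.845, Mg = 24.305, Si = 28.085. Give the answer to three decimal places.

2.006 Si apfu

12.53 wt% MgO ÷ 40.304 g/mol = 0.31089 mol, giving 0.31089 Mg and 0.31089 O.
9.59 wt% FeO ÷ 71.844 g/mol = 0.13348 mol, giving 0.13348 Fe and 0.13348 O.
24.95 wt% CaO ÷ 56.077 g/mol = 0.44492 mol, giving 0.44492 Ca and 0.44492 O.
53.94 wt% SiO2 ÷ 60.083 g/mol = 0.89776 mol, giving 0.89776 Si and 1.79552 O.
Oxygen sums to 2.68481; scaling by 6/2.68481 = 2.23480 puts the formula on 6 O.
Si: 0.89776 × 2.23480 = 2.006 atoms per formula unit.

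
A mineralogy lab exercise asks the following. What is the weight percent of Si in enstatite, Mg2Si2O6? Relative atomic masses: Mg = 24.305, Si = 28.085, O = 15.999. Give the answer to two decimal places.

Molar mass of Mg2Si2O6: 2·24.305 + 2·28.085 + 6·15.999 = 200.774 g/mol.
Mass of Si per formula unit: 2 × 28.085 = 56.170 g.
Weight fraction Si = 56.170 / 200.774 = 0.2798.

27.98 wt%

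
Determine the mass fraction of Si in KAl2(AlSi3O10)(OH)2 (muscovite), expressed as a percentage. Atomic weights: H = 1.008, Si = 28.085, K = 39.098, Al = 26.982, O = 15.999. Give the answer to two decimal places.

21.15 wt%

Formula mass = 1*39.098 + 3*26.982 + 3*28.085 + 12*15.999 + 2*1.008 = 398.303 g/mol, of which 84.255 g is Si.
So Si makes up 84.255/398.303 = 0.2115 of the mass, i.e. 21.15%.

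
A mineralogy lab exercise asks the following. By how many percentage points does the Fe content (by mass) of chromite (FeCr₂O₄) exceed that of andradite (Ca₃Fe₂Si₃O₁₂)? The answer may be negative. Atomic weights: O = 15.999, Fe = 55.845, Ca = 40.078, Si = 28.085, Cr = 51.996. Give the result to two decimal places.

2.97 percentage points

M(FeCr₂O₄) = 223.833 g/mol, so wt% Fe = 55.845/223.833 × 100 = 24.95%.
M(Ca₃Fe₂Si₃O₁₂) = 508.167 g/mol, so wt% Fe = 111.690/508.167 × 100 = 21.98%.
24.95 − 21.98 = 2.97 pp.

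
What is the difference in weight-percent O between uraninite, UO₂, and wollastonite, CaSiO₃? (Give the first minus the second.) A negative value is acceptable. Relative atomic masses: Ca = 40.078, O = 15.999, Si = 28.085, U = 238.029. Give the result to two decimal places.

-29.47 percentage points

O in UO₂: molar mass 270.027 g/mol; 2×15.999 = 31.998 g → 11.85 wt%.
O in CaSiO₃: molar mass 116.160 g/mol; 3×15.999 = 47.997 g → 41.32 wt%.
Difference = 11.85 − 41.32 = -29.47 percentage points.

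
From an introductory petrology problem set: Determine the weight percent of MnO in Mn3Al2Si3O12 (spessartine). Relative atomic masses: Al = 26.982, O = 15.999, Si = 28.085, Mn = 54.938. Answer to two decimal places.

Formula mass = 495.021 g/mol.
3 Mn → 3.0000 mol MnO per formula unit; M(MnO) = 70.937, so MnO mass = 212.811 g.
212.811/495.021 × 100 = 42.99 wt%.

42.99 wt%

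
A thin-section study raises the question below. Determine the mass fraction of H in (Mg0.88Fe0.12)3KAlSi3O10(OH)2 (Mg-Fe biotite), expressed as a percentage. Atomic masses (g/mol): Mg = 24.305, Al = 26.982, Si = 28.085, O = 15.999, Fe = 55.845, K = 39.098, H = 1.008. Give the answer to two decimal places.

Formula mass = 2.64×24.305 + 0.36×55.845 + 1×39.098 + 1×26.982 + 3×28.085 + 12×15.999 + 2×1.008 = 428.608 g/mol, of which 2.016 g is H.
So H makes up 2.016/428.608 = 0.0047 of the mass, i.e. 0.47%.

0.47 weight percent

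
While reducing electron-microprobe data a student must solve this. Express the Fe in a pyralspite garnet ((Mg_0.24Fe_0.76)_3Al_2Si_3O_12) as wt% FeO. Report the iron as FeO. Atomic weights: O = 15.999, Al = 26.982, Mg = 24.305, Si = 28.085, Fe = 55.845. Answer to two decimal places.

34.48 wt%

Formula mass = 475.033 g/mol.
2.28 Fe → 2.2800 mol FeO per formula unit; M(FeO) = 71.844, so FeO mass = 163.804 g.
163.804/475.033 × 100 = 34.48 wt%.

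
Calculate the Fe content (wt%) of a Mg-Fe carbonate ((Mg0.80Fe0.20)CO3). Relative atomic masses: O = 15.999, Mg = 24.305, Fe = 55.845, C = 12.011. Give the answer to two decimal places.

Molar mass of (Mg0.80Fe0.20)CO3: 0.80·24.305 + 0.20·55.845 + 1·12.011 + 3·15.999 = 90.621 g/mol.
Mass of Fe per formula unit: 0.20 × 55.845 = 11.169 g.
Weight fraction Fe = 11.169 / 90.621 = 0.1232.

12.32 wt%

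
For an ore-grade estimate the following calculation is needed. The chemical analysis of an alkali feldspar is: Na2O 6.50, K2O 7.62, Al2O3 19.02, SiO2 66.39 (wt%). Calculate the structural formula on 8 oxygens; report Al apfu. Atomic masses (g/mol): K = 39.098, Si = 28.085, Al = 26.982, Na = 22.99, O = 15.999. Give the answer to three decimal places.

Na2O: 6.50/61.979 = 0.10487 mol → 0.20974 mol Na, 0.10487 mol O.
K2O: 7.62/94.195 = 0.08090 mol → 0.16180 mol K, 0.08090 mol O.
Al2O3: 19.02/101.961 = 0.18654 mol → 0.37308 mol Al, 0.55962 mol O.
SiO2: 66.39/60.083 = 1.10497 mol → 1.10497 mol Si, 2.20994 mol O.
Total oxygen = 2.95533 mol. Normalization factor = 8/2.95533 = 2.70697.
Al per 8 O = 0.37308 × 2.70697 = 1.010.

1.010 Al apfu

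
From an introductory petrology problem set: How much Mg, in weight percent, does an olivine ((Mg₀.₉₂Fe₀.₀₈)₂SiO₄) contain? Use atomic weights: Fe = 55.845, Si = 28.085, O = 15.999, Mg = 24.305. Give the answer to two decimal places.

30.69 weight percent

Molar mass of (Mg₀.₉₂Fe₀.₀₈)₂SiO₄: 1.84*24.305 + 0.16*55.845 + 1*28.085 + 4*15.999 = 145.737 g/mol.
Mass of Mg per formula unit: 1.84 × 24.305 = 44.721 g.
Weight fraction Mg = 44.721 / 145.737 = 0.3069.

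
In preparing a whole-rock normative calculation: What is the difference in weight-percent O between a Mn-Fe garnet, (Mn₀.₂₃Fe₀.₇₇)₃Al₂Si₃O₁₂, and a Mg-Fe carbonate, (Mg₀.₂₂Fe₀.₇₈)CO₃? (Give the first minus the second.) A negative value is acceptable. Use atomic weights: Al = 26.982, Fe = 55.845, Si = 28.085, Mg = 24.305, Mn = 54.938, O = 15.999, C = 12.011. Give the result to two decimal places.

-5.45 percentage points

M((Mn₀.₂₃Fe₀.₇₇)₃Al₂Si₃O₁₂) = 497.116 g/mol, so wt% O = 191.988/497.116 × 100 = 38.62%.
M((Mg₀.₂₂Fe₀.₇₈)CO₃) = 108.914 g/mol, so wt% O = 47.997/108.914 × 100 = 44.07%.
38.62 − 44.07 = -5.45 pp.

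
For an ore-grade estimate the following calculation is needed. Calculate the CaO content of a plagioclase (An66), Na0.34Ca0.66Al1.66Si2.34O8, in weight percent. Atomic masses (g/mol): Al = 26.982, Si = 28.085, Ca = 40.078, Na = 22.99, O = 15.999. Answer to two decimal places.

Formula mass = 272.769 g/mol.
0.66 Ca → 0.6600 mol CaO per formula unit; M(CaO) = 56.077, so CaO mass = 37.011 g.
37.011/272.769 × 100 = 13.57 wt%.

13.57 wt%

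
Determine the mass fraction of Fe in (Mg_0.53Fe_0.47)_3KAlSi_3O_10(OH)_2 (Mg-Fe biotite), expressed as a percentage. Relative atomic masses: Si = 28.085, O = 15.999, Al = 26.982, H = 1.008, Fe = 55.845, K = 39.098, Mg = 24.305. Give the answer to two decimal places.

Molar mass of (Mg_0.53Fe_0.47)_3KAlSi_3O_10(OH)_2: 1.59×24.305 + 1.41×55.845 + 1×39.098 + 1×26.982 + 3×28.085 + 12×15.999 + 2×1.008 = 461.725 g/mol.
Mass of Fe per formula unit: 1.41 × 55.845 = 78.741 g.
Weight fraction Fe = 78.741 / 461.725 = 0.1705.

17.05 mass %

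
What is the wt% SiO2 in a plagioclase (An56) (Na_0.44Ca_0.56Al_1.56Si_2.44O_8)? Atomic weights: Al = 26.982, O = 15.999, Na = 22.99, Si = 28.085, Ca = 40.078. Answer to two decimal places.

54.06 wt%

Molar mass of Na_0.44Ca_0.56Al_1.56Si_2.44O_8 = 0.44*22.99 + 0.56*40.078 + 1.56*26.982 + 2.44*28.085 + 8*15.999 = 271.171 g/mol.
Each formula unit contains 2.44 Si, equivalent to 2.44/1 = 2.4400 mol SiO2.
M(SiO2) = 1×28.085 + 2×15.999 = 60.083 g/mol.
Mass of SiO2 per formula unit = 2.4400 × 60.083 = 146.603 g.
SiO2 wt% = 146.603 / 271.171 × 100 = 54.06%.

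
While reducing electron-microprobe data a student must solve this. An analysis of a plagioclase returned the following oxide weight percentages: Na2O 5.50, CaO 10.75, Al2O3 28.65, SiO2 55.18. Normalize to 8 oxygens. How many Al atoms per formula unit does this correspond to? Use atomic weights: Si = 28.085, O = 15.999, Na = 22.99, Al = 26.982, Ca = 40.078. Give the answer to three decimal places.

5.50 wt% Na2O ÷ 61.979 g/mol = 0.08874 mol, giving 0.17748 Na and 0.08874 O.
10.75 wt% CaO ÷ 56.077 g/mol = 0.19170 mol, giving 0.19170 Ca and 0.19170 O.
28.65 wt% Al2O3 ÷ 101.961 g/mol = 0.28099 mol, giving 0.56198 Al and 0.84297 O.
55.18 wt% SiO2 ÷ 60.083 g/mol = 0.91840 mol, giving 0.91840 Si and 1.83680 O.
Oxygen sums to 2.96021; scaling by 8/2.96021 = 2.70251 puts the formula on 8 O.
Al: 0.56198 × 2.70251 = 1.519 atoms per formula unit.

1.519 Al apfu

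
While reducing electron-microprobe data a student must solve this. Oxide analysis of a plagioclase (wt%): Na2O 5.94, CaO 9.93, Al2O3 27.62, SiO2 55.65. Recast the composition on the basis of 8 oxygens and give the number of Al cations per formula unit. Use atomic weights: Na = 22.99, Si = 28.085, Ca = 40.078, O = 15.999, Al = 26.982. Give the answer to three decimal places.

1.475 Al apfu

Na2O: 5.94/61.979 = 0.09584 mol → 0.19168 mol Na, 0.09584 mol O.
CaO: 9.93/56.077 = 0.17708 mol → 0.17708 mol Ca, 0.17708 mol O.
Al2O3: 27.62/101.961 = 0.27089 mol → 0.54178 mol Al, 0.81267 mol O.
SiO2: 55.65/60.083 = 0.92622 mol → 0.92622 mol Si, 1.85244 mol O.
Total oxygen = 2.93803 mol. Normalization factor = 8/2.93803 = 2.72291.
Al per 8 O = 0.54178 × 2.72291 = 1.475.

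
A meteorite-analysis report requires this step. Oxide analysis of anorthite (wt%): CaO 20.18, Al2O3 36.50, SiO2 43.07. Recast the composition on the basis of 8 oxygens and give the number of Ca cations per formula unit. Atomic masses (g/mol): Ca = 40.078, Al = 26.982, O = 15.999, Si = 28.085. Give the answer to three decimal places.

1.004 Ca apfu

20.18 wt% CaO ÷ 56.077 g/mol = 0.35986 mol, giving 0.35986 Ca and 0.35986 O.
36.50 wt% Al2O3 ÷ 101.961 g/mol = 0.35798 mol, giving 0.71596 Al and 1.07394 O.
43.07 wt% SiO2 ÷ 60.083 g/mol = 0.71684 mol, giving 0.71684 Si and 1.43368 O.
Oxygen sums to 2.86748; scaling by 8/2.86748 = 2.78991 puts the formula on 8 O.
Ca: 0.35986 × 2.78991 = 1.004 atoms per formula unit.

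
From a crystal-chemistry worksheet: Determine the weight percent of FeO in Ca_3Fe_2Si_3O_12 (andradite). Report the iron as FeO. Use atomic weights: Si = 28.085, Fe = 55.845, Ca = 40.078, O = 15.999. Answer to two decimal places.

28.28 wt%

Molar mass of Ca_3Fe_2Si_3O_12 = 3*40.078 + 2*55.845 + 3*28.085 + 12*15.999 = 508.167 g/mol.
Each formula unit contains 2 Fe, equivalent to 2/1 = 2.0000 mol FeO.
M(FeO) = 1×55.845 + 1×15.999 = 71.844 g/mol.
Mass of FeO per formula unit = 2.0000 × 71.844 = 143.688 g.
FeO wt% = 143.688 / 508.167 × 100 = 28.28%.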